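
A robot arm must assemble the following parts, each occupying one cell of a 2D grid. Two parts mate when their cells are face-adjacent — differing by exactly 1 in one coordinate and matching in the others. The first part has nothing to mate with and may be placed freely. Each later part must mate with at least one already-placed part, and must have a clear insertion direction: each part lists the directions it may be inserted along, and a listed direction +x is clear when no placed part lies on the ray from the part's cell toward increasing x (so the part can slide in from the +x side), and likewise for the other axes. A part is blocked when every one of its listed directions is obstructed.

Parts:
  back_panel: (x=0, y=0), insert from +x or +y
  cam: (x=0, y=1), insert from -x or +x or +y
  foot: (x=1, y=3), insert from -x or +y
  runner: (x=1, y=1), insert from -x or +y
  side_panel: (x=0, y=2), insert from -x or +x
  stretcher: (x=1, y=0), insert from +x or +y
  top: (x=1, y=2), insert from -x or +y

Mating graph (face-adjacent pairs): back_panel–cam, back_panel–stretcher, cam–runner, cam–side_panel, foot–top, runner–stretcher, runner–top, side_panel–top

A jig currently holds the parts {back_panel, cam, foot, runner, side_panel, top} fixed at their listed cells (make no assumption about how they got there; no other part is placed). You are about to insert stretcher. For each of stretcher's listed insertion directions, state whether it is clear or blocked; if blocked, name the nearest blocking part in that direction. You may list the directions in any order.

+x: clear; +y: blocked by runner

+x: ray from stretcher(1, 0) has no placed part ⇒ clear
+y: nearest on ray is runner@(1, 1) ⇒ blocked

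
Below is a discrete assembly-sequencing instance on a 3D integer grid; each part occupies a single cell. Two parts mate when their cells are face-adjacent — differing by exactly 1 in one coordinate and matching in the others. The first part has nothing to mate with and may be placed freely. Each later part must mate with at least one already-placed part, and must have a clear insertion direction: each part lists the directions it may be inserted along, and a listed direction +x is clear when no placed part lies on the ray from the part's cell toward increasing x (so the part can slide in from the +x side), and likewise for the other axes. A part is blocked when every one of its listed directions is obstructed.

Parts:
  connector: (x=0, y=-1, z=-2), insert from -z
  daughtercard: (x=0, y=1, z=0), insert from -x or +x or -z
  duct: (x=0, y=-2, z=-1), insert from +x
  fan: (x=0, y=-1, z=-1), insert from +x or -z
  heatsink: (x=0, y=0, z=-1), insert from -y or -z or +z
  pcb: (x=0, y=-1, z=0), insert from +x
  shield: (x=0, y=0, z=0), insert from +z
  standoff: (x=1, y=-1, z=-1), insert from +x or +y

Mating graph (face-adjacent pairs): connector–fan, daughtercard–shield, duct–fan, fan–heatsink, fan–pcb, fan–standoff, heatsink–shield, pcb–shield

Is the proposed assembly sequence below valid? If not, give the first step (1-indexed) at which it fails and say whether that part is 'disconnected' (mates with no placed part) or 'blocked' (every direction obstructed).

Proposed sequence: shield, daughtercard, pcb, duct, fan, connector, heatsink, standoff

1. shield@(0, 0, 0) [+z clear] — {shield}
2. daughtercard@(0, 1, 0) [-x clear] — {daughtercard, shield}
3. pcb@(0, -1, 0) [+x clear] — {daughtercard, pcb, shield}
4. duct@(0, -2, -1) — no placed neighbour ⇒ disconnected

Invalid at step 4 (disconnected)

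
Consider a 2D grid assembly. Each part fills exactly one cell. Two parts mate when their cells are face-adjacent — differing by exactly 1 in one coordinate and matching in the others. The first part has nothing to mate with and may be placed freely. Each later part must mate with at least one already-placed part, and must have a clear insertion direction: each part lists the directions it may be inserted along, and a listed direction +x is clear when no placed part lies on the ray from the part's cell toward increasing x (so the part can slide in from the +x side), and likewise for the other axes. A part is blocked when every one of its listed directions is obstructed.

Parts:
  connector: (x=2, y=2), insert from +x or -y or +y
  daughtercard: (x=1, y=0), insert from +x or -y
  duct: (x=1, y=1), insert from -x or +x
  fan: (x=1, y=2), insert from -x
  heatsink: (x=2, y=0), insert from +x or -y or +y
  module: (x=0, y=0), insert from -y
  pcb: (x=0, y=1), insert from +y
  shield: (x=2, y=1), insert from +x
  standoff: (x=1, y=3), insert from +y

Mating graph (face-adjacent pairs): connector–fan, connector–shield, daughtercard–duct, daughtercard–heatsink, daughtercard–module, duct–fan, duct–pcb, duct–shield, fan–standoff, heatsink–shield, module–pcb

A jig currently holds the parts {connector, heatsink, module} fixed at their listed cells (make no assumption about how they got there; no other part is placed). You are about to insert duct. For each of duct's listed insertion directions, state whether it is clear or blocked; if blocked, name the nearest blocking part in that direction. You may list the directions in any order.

+x: clear; -x: clear

-x: ray from duct(1, 1) has no placed part ⇒ clear
+x: ray from duct(1, 1) has no placed part ⇒ clear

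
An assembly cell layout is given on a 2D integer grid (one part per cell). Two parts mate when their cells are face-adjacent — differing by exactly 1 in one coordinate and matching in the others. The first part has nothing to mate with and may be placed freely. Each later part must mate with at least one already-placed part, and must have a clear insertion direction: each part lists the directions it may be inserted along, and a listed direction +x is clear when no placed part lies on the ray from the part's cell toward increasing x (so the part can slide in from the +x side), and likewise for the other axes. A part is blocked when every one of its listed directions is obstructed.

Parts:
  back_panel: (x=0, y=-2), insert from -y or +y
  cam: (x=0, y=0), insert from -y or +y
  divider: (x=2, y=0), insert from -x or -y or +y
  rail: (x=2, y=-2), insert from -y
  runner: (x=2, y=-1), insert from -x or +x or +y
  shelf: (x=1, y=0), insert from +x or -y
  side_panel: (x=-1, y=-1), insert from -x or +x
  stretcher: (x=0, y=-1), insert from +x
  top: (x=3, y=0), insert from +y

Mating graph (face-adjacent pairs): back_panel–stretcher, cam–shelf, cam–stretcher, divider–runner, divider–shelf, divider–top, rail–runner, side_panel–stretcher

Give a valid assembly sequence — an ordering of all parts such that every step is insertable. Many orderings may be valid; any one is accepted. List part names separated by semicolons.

top; divider; shelf; cam; stretcher; runner; side_panel; rail; back_panel

1. top@(3, 0) [+y clear] — {top}
2. divider@(2, 0) [-x clear] — {divider, top}
3. shelf@(1, 0) [-y clear] — {divider, shelf, top}
4. cam@(0, 0) [-y clear] — {cam, divider, shelf, top}
5. stretcher@(0, -1) [+x clear] — {cam, divider, shelf, stretcher, top}
6. runner@(2, -1) [+x clear] — {cam, divider, runner, shelf, stretcher, top}
7. side_panel@(-1, -1) [-x clear] — {cam, divider, runner, shelf, side_panel, stretcher, top}
8. rail@(2, -2) [-y clear] — {cam, divider, rail, runner, shelf, side_panel, stretcher, top}
9. back_panel@(0, -2) [-y clear] — {back_panel, cam, divider, rail, runner, shelf, side_panel, stretcher, top}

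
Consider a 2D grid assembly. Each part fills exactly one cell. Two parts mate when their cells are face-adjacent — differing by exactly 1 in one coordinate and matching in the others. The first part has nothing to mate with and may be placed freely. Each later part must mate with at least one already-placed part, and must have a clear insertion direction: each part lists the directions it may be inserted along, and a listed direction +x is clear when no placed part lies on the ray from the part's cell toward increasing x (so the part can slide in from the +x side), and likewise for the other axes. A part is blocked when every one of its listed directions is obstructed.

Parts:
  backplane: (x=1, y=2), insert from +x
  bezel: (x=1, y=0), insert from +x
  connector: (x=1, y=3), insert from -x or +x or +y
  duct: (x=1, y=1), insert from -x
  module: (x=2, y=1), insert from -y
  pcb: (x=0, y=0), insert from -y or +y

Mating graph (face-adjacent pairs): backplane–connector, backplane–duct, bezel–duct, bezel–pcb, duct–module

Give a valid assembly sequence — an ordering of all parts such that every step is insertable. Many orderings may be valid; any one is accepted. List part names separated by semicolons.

backplane; connector; duct; bezel; pcb; module

1. backplane@(1, 2) [+x clear] — {backplane}
2. connector@(1, 3) [-x clear] — {backplane, connector}
3. duct@(1, 1) [-x clear] — {backplane, connector, duct}
4. bezel@(1, 0) [+x clear] — {backplane, bezel, connector, duct}
5. pcb@(0, 0) [-y clear] — {backplane, bezel, connector, duct, pcb}
6. module@(2, 1) [-y clear] — {backplane, bezel, connector, duct, module, pcb}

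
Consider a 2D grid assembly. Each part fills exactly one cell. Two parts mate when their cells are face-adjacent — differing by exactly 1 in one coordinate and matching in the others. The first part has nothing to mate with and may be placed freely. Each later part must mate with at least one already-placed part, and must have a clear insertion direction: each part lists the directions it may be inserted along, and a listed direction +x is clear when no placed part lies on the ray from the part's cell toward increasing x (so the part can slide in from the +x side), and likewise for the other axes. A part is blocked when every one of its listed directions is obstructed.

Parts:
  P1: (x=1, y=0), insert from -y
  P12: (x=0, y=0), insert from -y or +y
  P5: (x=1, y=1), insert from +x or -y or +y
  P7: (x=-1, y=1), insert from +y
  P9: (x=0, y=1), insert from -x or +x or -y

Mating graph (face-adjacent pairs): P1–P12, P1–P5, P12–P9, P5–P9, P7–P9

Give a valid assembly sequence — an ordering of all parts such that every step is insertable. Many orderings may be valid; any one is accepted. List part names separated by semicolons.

1. P12@(0, 0) [-y clear] — {P12}
2. P1@(1, 0) [-y clear] — {P1, P12}
3. P5@(1, 1) [+x clear] — {P1, P12, P5}
4. P9@(0, 1) [-x clear] — {P1, P12, P5, P9}
5. P7@(-1, 1) [+y clear] — {P1, P12, P5, P7, P9}

P12; P1; P5; P9; P7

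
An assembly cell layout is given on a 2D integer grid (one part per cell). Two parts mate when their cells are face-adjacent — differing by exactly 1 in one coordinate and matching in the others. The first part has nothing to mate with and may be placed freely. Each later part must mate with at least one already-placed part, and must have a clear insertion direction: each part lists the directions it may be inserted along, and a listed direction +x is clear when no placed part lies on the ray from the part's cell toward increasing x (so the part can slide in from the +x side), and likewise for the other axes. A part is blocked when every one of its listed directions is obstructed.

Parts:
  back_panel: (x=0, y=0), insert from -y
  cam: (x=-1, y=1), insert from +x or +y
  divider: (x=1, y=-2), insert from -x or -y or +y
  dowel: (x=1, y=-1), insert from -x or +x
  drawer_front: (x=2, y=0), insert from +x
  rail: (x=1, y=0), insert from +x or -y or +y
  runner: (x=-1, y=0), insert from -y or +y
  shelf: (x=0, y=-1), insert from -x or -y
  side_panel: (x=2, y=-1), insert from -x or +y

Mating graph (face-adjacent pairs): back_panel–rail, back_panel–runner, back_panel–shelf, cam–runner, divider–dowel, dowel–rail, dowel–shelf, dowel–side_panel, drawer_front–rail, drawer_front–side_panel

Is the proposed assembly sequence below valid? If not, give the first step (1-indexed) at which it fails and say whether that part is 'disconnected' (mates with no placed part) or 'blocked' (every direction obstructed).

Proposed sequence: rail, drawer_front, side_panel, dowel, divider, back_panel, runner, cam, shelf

1. rail@(1, 0) [+x clear] — {rail}
2. drawer_front@(2, 0) [+x clear] — {drawer_front, rail}
3. side_panel@(2, -1) [-x clear] — {drawer_front, rail, side_panel}
4. dowel@(1, -1) [-x clear] — {dowel, drawer_front, rail, side_panel}
5. divider@(1, -2) [-x clear] — {divider, dowel, drawer_front, rail, side_panel}
6. back_panel@(0, 0) [-y clear] — {back_panel, divider, dowel, drawer_front, rail, side_panel}
7. runner@(-1, 0) [-y clear] — {back_panel, divider, dowel, drawer_front, rail, runner, side_panel}
8. cam@(-1, 1) [+x clear] — {back_panel, cam, divider, dowel, drawer_front, rail, runner, side_panel}
9. shelf@(0, -1) [-x clear] — {back_panel, cam, divider, dowel, drawer_front, rail, runner, shelf, side_panel}

Valid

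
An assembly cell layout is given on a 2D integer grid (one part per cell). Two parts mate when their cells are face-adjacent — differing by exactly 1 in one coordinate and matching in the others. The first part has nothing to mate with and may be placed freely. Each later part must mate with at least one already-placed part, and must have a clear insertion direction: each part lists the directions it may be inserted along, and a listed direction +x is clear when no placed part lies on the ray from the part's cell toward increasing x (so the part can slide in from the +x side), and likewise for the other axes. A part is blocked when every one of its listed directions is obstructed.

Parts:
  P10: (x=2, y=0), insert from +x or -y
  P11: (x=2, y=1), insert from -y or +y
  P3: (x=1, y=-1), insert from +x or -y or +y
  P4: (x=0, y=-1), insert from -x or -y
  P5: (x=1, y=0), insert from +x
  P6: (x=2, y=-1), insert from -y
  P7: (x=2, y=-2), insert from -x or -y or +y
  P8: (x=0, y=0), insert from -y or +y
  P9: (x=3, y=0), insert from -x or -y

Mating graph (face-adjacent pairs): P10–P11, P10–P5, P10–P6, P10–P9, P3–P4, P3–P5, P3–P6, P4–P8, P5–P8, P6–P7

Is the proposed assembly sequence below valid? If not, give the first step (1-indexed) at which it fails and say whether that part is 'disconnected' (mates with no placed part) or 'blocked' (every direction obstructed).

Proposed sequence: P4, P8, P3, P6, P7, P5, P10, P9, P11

Valid

1. P4@(0, -1) [-x clear] — {P4}
2. P8@(0, 0) [+y clear] — {P4, P8}
3. P3@(1, -1) [+x clear] — {P3, P4, P8}
4. P6@(2, -1) [-y clear] — {P3, P4, P6, P8}
5. P7@(2, -2) [-x clear] — {P3, P4, P6, P7, P8}
6. P5@(1, 0) [+x clear] — {P3, P4, P5, P6, P7, P8}
7. P10@(2, 0) [+x clear] — {P10, P3, P4, P5, P6, P7, P8}
8. P9@(3, 0) [-y clear] — {P10, P3, P4, P5, P6, P7, P8, P9}
9. P11@(2, 1) [+y clear] — {P10, P11, P3, P4, P5, P6, P7, P8, P9}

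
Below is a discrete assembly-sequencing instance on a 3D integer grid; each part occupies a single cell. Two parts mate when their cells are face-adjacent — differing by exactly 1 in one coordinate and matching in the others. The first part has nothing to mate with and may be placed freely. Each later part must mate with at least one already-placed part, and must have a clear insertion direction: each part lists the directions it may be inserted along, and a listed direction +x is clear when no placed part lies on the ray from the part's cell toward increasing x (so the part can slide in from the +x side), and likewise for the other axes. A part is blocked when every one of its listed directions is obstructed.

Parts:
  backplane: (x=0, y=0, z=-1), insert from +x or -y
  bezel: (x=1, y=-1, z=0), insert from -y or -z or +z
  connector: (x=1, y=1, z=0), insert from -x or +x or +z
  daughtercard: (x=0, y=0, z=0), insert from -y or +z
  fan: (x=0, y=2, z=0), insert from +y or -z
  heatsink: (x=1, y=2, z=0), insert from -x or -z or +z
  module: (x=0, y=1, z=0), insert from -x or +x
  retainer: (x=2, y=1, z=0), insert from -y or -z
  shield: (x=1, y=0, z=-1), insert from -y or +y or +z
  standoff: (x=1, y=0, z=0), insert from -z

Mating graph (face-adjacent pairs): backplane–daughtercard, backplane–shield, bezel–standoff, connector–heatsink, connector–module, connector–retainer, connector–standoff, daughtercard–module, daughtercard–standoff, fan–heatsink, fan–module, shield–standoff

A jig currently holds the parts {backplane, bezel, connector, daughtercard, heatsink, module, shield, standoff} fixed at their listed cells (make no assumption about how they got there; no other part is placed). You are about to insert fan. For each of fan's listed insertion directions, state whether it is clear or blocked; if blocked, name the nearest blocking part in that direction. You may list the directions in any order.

+y: clear; -z: clear

+y: ray from fan(0, 2, 0) has no placed part ⇒ clear
-z: ray from fan(0, 2, 0) has no placed part ⇒ clear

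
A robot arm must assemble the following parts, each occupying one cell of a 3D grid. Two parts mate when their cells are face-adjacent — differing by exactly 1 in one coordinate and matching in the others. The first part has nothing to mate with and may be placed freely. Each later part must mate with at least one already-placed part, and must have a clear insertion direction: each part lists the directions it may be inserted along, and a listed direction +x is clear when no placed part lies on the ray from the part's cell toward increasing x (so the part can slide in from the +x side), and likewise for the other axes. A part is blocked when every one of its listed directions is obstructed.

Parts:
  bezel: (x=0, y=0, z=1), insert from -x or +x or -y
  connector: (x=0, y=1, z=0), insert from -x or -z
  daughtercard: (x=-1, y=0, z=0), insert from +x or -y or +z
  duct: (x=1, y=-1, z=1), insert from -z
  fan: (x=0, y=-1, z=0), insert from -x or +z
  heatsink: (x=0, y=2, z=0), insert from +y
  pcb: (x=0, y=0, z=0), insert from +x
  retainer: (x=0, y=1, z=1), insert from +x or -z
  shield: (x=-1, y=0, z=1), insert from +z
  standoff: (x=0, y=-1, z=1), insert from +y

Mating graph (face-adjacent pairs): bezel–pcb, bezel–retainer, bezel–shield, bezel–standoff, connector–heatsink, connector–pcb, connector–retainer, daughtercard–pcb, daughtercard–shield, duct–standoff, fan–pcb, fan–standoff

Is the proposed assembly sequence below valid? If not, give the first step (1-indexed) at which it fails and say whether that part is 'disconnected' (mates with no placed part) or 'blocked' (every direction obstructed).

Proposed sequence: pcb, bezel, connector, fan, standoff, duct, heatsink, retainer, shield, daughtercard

Invalid at step 5 (blocked)

1. pcb@(0, 0, 0) [+x clear] — {pcb}
2. bezel@(0, 0, 1) [-x clear] — {bezel, pcb}
3. connector@(0, 1, 0) [-x clear] — {bezel, connector, pcb}
4. fan@(0, -1, 0) [-x clear] — {bezel, connector, fan, pcb}
5. standoff@(0, -1, 1) — +y all obstructed ⇒ blocked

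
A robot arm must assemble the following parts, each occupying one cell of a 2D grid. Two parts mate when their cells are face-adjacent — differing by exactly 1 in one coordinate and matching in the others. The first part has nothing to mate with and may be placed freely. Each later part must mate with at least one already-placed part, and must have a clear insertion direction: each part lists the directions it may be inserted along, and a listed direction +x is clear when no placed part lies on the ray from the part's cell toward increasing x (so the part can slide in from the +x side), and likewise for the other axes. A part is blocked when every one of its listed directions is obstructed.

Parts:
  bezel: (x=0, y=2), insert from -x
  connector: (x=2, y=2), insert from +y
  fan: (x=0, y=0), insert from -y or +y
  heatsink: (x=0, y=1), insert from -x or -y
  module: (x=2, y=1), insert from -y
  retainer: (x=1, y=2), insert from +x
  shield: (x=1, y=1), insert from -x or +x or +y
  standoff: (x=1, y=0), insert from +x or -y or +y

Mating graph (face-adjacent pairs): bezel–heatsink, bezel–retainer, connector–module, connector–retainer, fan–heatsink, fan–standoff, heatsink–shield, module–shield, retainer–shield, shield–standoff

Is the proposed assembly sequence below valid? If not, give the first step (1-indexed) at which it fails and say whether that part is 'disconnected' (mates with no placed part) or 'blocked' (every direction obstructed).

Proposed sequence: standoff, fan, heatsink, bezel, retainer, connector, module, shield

Invalid at step 8 (blocked)

1. standoff@(1, 0) [+x clear] — {standoff}
2. fan@(0, 0) [-y clear] — {fan, standoff}
3. heatsink@(0, 1) [-x clear] — {fan, heatsink, standoff}
4. bezel@(0, 2) [-x clear] — {bezel, fan, heatsink, standoff}
5. retainer@(1, 2) [+x clear] — {bezel, fan, heatsink, retainer, standoff}
6. connector@(2, 2) [+y clear] — {bezel, connector, fan, heatsink, retainer, standoff}
7. module@(2, 1) [-y clear] — {bezel, connector, fan, heatsink, module, retainer, standoff}
8. shield@(1, 1) — -x/+x/+y all obstructed ⇒ blocked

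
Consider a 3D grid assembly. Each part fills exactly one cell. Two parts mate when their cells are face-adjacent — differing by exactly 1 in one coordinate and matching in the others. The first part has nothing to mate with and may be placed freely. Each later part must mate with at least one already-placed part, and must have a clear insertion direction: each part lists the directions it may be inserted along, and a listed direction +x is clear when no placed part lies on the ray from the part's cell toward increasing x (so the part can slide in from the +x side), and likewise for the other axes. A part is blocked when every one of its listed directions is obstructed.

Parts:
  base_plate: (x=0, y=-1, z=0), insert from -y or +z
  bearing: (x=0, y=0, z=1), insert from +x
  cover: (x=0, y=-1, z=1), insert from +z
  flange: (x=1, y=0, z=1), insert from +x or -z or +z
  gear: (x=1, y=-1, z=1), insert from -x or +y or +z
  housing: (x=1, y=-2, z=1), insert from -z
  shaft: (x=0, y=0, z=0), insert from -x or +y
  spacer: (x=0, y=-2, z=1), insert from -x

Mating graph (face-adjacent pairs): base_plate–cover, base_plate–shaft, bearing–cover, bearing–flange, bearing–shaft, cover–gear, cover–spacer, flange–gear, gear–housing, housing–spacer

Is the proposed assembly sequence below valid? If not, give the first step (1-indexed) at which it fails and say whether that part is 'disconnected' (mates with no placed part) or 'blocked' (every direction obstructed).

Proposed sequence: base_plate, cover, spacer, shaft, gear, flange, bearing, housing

Invalid at step 7 (blocked)

1. base_plate@(0, -1, 0) [-y clear] — {base_plate}
2. cover@(0, -1, 1) [+z clear] — {base_plate, cover}
3. spacer@(0, -2, 1) [-x clear] — {base_plate, cover, spacer}
4. shaft@(0, 0, 0) [-x clear] — {base_plate, cover, shaft, spacer}
5. gear@(1, -1, 1) [+y clear] — {base_plate, cover, gear, shaft, spacer}
6. flange@(1, 0, 1) [+x clear] — {base_plate, cover, flange, gear, shaft, spacer}
7. bearing@(0, 0, 1) — +x all obstructed ⇒ blocked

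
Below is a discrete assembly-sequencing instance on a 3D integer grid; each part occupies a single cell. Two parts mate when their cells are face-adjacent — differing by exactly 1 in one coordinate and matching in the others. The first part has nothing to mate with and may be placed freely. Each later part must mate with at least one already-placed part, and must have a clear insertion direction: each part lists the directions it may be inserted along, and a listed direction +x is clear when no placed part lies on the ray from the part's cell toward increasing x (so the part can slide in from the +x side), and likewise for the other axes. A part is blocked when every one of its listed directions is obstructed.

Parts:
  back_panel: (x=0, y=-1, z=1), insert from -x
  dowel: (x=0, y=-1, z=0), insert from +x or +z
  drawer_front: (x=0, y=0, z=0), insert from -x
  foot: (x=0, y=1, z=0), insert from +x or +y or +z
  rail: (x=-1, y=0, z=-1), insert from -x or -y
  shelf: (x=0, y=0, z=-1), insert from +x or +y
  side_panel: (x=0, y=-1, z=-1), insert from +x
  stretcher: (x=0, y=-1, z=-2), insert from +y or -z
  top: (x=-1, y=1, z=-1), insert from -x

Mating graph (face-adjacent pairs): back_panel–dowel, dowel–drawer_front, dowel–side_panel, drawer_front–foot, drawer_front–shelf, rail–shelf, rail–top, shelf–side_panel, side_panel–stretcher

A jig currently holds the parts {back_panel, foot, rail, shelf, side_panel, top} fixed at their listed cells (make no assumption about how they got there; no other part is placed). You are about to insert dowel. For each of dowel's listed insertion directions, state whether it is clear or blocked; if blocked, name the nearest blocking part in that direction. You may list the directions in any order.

+x: clear; +z: blocked by back_panel

+x: ray from dowel(0, -1, 0) has no placed part ⇒ clear
+z: nearest on ray is back_panel@(0, -1, 1) ⇒ blocked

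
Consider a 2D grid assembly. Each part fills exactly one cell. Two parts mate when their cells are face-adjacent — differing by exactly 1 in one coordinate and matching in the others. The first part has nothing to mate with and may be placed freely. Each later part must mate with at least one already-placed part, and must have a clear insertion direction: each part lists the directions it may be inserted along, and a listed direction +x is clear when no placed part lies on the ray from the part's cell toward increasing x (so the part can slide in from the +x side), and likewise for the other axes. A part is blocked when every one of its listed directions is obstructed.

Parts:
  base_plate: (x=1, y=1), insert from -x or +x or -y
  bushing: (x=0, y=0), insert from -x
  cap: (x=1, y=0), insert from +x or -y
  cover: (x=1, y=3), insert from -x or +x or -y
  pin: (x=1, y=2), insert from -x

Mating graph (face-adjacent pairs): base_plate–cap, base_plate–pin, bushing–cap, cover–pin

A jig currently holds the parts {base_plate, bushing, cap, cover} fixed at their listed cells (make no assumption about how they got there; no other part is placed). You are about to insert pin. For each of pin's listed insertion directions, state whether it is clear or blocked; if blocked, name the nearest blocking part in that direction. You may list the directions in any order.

-x: ray from pin(1, 2) has no placed part ⇒ clear

-x: clear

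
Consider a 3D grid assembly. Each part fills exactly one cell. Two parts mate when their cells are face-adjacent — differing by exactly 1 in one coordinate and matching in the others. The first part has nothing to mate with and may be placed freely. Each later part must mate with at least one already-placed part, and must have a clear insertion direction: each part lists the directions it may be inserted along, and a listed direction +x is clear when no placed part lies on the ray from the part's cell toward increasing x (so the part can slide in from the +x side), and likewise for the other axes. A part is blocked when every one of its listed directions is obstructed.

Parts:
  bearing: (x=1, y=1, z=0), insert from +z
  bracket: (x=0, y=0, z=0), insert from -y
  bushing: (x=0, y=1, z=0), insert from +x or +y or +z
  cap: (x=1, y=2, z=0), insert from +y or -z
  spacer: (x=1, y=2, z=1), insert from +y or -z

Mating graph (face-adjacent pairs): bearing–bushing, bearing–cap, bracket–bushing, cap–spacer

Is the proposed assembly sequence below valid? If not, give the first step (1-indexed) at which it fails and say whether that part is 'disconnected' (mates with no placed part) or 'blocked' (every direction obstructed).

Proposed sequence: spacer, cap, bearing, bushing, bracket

1. spacer@(1, 2, 1) [+y clear] — {spacer}
2. cap@(1, 2, 0) [+y clear] — {cap, spacer}
3. bearing@(1, 1, 0) [+z clear] — {bearing, cap, spacer}
4. bushing@(0, 1, 0) [+y clear] — {bearing, bushing, cap, spacer}
5. bracket@(0, 0, 0) [-y clear] — {bearing, bracket, bushing, cap, spacer}

Valid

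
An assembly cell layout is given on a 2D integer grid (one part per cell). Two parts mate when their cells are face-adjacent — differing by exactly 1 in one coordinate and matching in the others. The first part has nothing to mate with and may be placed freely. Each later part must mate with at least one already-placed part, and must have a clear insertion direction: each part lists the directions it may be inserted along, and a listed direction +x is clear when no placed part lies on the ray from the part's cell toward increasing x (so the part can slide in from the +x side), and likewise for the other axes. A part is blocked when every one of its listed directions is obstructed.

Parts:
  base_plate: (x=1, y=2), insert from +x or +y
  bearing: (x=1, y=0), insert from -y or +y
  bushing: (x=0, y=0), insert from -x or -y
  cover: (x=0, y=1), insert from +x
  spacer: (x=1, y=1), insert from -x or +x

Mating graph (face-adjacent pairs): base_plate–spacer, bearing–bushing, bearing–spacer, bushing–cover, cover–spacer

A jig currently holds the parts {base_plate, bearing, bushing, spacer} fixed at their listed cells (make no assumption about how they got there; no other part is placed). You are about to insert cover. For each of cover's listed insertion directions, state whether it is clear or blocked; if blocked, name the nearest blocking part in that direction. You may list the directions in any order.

+x: blocked by spacer

+x: nearest on ray is spacer@(1, 1) ⇒ blocked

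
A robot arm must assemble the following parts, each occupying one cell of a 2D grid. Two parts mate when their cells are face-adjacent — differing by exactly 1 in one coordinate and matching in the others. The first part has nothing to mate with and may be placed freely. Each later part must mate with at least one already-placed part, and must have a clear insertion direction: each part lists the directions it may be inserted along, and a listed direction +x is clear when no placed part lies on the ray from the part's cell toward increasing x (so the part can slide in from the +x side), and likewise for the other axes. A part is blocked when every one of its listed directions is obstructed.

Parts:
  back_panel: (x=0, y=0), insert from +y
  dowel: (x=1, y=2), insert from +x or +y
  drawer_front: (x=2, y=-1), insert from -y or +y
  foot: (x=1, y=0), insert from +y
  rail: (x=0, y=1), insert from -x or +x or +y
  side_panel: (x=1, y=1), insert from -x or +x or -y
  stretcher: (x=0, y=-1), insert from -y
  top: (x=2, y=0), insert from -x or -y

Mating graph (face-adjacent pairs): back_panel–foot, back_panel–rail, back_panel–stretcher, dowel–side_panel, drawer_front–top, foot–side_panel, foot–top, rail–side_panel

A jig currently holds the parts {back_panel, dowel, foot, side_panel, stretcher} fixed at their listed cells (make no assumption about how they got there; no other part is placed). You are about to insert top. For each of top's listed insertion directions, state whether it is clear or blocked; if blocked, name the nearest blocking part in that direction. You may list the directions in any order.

-x: blocked by foot; -y: clear

-x: nearest on ray is foot@(1, 0) ⇒ blocked
-y: ray from top(2, 0) has no placed part ⇒ clear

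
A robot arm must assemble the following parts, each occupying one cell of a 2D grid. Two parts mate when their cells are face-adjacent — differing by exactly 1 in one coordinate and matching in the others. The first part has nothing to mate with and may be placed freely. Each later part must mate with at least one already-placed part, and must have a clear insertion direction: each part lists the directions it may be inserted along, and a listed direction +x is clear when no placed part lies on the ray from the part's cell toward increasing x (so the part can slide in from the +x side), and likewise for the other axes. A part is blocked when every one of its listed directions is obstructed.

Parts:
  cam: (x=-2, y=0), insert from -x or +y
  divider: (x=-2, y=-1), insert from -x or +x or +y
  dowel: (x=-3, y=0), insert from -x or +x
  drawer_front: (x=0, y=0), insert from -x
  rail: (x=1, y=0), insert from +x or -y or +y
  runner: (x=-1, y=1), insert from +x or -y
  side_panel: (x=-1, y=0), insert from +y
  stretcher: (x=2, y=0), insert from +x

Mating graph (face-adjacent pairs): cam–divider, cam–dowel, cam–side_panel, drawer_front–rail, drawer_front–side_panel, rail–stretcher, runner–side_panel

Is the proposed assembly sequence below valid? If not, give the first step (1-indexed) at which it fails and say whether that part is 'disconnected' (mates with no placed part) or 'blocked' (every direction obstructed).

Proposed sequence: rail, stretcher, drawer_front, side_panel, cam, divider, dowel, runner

1. rail@(1, 0) [+x clear] — {rail}
2. stretcher@(2, 0) [+x clear] — {rail, stretcher}
3. drawer_front@(0, 0) [-x clear] — {drawer_front, rail, stretcher}
4. side_panel@(-1, 0) [+y clear] — {drawer_front, rail, side_panel, stretcher}
5. cam@(-2, 0) [-x clear] — {cam, drawer_front, rail, side_panel, stretcher}
6. divider@(-2, -1) [-x clear] — {cam, divider, drawer_front, rail, side_panel, stretcher}
7. dowel@(-3, 0) [-x clear] — {cam, divider, dowel, drawer_front, rail, side_panel, stretcher}
8. runner@(-1, 1) [+x clear] — {cam, divider, dowel, drawer_front, rail, runner, side_panel, stretcher}

Valid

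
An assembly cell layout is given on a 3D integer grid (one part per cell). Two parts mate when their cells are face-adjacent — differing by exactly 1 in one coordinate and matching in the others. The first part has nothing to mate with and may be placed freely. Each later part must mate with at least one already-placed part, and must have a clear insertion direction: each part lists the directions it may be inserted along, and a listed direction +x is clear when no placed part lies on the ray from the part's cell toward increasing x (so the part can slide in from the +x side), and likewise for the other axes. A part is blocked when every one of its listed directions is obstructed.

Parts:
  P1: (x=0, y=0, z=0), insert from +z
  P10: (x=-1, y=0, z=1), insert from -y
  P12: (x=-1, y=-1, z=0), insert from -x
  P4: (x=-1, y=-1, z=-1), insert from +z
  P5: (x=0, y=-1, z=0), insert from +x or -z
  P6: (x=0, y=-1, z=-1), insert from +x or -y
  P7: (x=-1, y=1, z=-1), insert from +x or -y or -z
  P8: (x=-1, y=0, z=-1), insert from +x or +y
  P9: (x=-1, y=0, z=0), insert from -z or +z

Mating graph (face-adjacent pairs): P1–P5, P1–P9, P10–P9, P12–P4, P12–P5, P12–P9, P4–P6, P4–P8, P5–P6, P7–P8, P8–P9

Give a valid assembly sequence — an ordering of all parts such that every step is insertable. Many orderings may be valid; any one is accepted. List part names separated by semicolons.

1. P7@(-1, 1, -1) [+x clear] — {P7}
2. P8@(-1, 0, -1) [+x clear] — {P7, P8}
3. P9@(-1, 0, 0) [+z clear] — {P7, P8, P9}
4. P1@(0, 0, 0) [+z clear] — {P1, P7, P8, P9}
5. P5@(0, -1, 0) [+x clear] — {P1, P5, P7, P8, P9}
6. P6@(0, -1, -1) [+x clear] — {P1, P5, P6, P7, P8, P9}
7. P10@(-1, 0, 1) [-y clear] — {P1, P10, P5, P6, P7, P8, P9}
8. P4@(-1, -1, -1) [+z clear] — {P1, P10, P4, P5, P6, P7, P8, P9}
9. P12@(-1, -1, 0) [-x clear] — {P1, P10, P12, P4, P5, P6, P7, P8, P9}

P7; P8; P9; P1; P5; P6; P10; P4; P12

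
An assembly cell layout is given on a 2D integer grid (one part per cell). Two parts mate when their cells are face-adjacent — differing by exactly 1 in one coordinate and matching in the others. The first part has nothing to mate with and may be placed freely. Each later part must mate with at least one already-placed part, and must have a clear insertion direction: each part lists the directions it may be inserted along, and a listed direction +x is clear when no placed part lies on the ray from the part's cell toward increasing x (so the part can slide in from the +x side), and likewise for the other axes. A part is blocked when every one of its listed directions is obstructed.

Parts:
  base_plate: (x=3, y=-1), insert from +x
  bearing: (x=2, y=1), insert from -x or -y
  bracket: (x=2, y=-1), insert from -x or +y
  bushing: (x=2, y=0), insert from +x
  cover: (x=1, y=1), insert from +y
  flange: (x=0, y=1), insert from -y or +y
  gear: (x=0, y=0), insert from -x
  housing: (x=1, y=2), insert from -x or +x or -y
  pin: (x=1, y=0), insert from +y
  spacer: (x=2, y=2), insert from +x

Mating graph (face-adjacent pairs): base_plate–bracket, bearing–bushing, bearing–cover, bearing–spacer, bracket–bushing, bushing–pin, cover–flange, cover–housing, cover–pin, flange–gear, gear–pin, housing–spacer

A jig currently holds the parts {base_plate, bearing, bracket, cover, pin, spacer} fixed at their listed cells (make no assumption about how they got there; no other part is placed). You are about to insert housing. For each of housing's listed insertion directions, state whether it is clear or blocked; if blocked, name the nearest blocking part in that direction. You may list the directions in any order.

+x: blocked by spacer; -x: clear; -y: blocked by cover

-x: ray from housing(1, 2) has no placed part ⇒ clear
+x: nearest on ray is spacer@(2, 2) ⇒ blocked
-y: nearest on ray is cover@(1, 1) ⇒ blocked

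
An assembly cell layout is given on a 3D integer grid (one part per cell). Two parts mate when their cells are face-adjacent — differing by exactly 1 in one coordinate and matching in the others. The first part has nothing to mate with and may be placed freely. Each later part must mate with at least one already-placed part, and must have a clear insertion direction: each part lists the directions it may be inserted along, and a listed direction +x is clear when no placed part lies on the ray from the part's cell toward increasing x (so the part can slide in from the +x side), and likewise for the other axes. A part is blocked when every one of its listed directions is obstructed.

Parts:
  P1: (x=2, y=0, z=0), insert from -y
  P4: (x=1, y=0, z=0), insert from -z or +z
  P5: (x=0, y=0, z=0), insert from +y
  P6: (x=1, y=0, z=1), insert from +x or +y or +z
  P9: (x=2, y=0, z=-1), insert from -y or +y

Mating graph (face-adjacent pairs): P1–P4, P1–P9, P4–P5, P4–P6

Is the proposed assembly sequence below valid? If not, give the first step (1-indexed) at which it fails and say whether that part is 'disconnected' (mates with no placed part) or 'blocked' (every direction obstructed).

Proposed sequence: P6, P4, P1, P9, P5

1. P6@(1, 0, 1) [+x clear] — {P6}
2. P4@(1, 0, 0) [-z clear] — {P4, P6}
3. P1@(2, 0, 0) [-y clear] — {P1, P4, P6}
4. P9@(2, 0, -1) [-y clear] — {P1, P4, P6, P9}
5. P5@(0, 0, 0) [+y clear] — {P1, P4, P5, P6, P9}

Valid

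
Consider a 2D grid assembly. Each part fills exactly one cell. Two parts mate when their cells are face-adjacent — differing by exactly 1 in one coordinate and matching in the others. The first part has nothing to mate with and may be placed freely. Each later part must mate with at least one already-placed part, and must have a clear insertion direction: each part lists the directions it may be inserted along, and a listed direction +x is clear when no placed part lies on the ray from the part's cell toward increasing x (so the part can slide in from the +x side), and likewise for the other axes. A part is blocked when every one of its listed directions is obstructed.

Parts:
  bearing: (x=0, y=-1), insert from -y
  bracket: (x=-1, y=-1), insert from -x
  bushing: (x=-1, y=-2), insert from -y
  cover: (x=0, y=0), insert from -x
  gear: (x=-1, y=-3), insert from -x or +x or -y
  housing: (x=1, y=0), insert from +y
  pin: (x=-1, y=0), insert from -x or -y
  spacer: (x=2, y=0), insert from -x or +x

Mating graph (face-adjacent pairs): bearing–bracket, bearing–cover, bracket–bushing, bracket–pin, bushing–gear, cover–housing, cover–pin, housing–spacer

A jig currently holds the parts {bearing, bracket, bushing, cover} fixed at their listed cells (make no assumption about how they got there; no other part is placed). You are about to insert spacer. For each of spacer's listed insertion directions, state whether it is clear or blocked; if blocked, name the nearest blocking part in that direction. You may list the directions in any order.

-x: nearest on ray is cover@(0, 0) ⇒ blocked
+x: ray from spacer(2, 0) has no placed part ⇒ clear

+x: clear; -x: blocked by cover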